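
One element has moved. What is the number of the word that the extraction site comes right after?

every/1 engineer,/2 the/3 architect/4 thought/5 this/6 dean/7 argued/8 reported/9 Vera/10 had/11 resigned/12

The displaced element is "every engineer" (word 2).
It is linked across 2 clause boundaries (Ø → Ø).
It functions as the subject of "reported", so the gap sits immediately after word 8 ("argued").
Base order: The architect thought this dean argued that every engineer reported Vera had resigned.

8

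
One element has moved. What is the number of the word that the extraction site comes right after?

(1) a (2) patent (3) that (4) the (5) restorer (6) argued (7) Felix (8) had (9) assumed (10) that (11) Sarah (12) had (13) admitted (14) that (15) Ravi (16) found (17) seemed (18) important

The displaced element is "a patent" (word 2).
It is linked across 3 clause boundaries (Ø → that → that).
It functions as the direct object of "found", so the gap sits immediately after word 16 ("found").
Base order: The restorer argued Felix had assumed that Sarah had admitted that Ravi found a patent.

16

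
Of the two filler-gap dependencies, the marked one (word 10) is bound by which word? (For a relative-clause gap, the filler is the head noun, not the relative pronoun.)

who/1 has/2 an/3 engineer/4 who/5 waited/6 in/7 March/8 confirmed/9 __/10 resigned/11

The marked gap is the subject of "resigned".
Its filler is the fronted wh-phrase "who", at word 1.
(The other dependency links word 4 to a gap after word 5.)

1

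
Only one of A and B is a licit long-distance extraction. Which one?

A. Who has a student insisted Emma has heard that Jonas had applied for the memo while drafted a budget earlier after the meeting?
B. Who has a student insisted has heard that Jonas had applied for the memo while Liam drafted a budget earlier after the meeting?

In A, the wh-phrase is extracted from inside an adjunct island (introduced by "while"), which blocks movement.
In B, the extraction path crosses only that-complement boundaries, which are transparent.
So B is grammatical.

B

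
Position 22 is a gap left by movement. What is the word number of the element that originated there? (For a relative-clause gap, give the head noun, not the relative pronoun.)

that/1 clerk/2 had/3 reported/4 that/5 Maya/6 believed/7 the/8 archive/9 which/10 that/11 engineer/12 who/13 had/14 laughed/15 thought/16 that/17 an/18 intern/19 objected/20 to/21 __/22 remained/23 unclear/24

The gap at 22 is the prepositional object of "objected", inside a relative clause.
The relative pronoun is "which" (word 10); it is bound by the head noun immediately before it.
Its filler is the head noun "archive", at word 9.

9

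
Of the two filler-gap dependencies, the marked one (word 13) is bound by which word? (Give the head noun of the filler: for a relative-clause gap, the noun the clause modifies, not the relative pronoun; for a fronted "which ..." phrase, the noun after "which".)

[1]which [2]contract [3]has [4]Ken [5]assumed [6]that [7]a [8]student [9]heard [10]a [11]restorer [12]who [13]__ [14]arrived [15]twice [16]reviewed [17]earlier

The marked gap is inside the relative clause, the subject of "arrived".
Its filler is the head noun "restorer" (via "who"), at word 11.
(The other dependency links word 2 to a gap after word 16.)

11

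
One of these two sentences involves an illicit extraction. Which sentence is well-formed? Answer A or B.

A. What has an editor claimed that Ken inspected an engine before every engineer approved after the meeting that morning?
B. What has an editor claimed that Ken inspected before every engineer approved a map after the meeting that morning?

B

In A, the wh-phrase is extracted from inside an adjunct island (introduced by "before"), which blocks movement.
In B, the extraction path crosses only that-complement boundaries, which are transparent.
So B is grammatical.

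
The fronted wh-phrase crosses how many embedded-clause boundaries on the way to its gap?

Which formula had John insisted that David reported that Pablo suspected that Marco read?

"which formula" is extracted from the object of "read".
Boundaries crossed, outermost first: [that], [that], [that] — 3 in total.

3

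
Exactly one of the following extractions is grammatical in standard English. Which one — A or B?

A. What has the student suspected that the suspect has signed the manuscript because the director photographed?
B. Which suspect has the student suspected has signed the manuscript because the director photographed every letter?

B

In A, the wh-phrase is extracted from inside an adjunct island (introduced by "because"), which blocks movement.
In B, the extraction path crosses only that-complement boundaries, which are transparent.
So B is grammatical.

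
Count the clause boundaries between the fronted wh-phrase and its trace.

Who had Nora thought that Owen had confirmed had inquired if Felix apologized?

"who" is extracted from the subject of "inquired".
Boundaries crossed, outermost first: [that], [Ø] — 2 in total.

2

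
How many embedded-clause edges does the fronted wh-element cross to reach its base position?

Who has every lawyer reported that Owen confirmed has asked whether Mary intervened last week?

2

"who" is extracted from the subject of "asked".
Boundaries crossed, outermost first: [that], [Ø] — 2 in total.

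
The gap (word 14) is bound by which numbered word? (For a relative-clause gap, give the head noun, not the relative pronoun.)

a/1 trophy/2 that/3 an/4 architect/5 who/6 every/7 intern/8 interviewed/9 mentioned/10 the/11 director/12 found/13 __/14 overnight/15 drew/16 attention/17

The gap at 14 is the object of "found", inside a relative clause.
The relative pronoun is "that" (word 3); it is bound by the head noun immediately before it.
Its filler is the head noun "trophy", at word 2.

2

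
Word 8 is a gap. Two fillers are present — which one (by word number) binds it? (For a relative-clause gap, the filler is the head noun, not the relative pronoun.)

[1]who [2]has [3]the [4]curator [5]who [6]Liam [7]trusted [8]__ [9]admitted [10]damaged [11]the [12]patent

4

The marked gap is inside the relative clause, the direct object of "trusted".
Its filler is the head noun "curator" (via "who"), at word 4.
(The other dependency links word 1 to a gap after word 9.)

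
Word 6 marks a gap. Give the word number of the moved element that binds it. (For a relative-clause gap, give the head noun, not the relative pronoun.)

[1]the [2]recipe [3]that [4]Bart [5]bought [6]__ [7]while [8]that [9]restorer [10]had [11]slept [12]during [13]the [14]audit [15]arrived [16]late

The gap at 6 is the object of "bought", inside a relative clause.
The relative pronoun is "that" (word 3); it is bound by the head noun immediately before it.
Its filler is the head noun "recipe", at word 2.

2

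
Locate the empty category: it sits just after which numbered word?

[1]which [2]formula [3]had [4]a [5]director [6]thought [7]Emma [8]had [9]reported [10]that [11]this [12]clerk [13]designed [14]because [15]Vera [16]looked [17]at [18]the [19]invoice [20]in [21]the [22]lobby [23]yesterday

The displaced element is "which formula" (word 2).
It is linked across 2 clause boundaries (Ø → that).
It functions as the direct object of "designed", so the gap sits immediately after word 13 ("designed").
Base order: A director had thought Emma had reported that this clerk designed which formula because Vera looked at the invoice in the lobby yesterday.

13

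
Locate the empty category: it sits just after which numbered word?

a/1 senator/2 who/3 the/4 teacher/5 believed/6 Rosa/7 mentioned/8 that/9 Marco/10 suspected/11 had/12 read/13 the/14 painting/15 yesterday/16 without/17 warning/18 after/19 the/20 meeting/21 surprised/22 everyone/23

The displaced element is "a senator" (word 2).
It is linked across 3 clause boundaries (Ø → that → Ø).
It functions as the subject of "read", so the gap sits immediately after word 11 ("suspected").
Base order: The teacher believed Rosa mentioned that Marco suspected that a senator had read the painting yesterday without warning after the meeting.

11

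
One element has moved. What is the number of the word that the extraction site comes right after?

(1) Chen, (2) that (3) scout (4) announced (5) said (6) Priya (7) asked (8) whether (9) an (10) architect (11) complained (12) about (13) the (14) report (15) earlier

The displaced element is "Chen" (word 1).
It is linked across 1 clause boundary (Ø).
It functions as the subject of "said", so the gap sits immediately after word 4 ("announced").
Base order: That scout announced that Chen said Priya asked whether an architect complained about the report earlier.

4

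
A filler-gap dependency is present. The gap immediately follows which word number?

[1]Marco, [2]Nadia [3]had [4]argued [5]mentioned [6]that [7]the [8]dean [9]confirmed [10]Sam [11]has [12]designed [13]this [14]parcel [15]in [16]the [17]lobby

The displaced element is "Marco" (word 1).
It is linked across 1 clause boundary (Ø).
It functions as the subject of "mentioned", so the gap sits immediately after word 4 ("argued").
Base order: Nadia had argued that Marco mentioned that the dean confirmed Sam has designed this parcel in the lobby.

4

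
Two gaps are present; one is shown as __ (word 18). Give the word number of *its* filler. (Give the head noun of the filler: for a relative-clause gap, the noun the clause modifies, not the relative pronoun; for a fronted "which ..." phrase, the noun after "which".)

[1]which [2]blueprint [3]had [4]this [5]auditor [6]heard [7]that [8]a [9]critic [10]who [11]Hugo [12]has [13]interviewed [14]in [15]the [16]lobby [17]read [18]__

The marked gap is the direct object of "read".
Its filler is the fronted wh-phrase "which blueprint", at word 2.
(The other dependency links word 9 to a gap after word 13.)

2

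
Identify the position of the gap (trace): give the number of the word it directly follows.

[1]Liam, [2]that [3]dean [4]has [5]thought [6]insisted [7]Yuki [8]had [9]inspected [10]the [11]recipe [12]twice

The displaced element is "Liam" (word 1).
It is linked across 1 clause boundary (Ø).
It functions as the subject of "insisted", so the gap sits immediately after word 5 ("thought").
Base order: That dean has thought that Liam insisted Yuki had inspected the recipe twice.

5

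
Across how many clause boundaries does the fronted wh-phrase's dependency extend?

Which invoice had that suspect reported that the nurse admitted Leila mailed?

"which invoice" is extracted from the object of "mailed".
Boundaries crossed, outermost first: [that], [Ø] — 2 in total.

2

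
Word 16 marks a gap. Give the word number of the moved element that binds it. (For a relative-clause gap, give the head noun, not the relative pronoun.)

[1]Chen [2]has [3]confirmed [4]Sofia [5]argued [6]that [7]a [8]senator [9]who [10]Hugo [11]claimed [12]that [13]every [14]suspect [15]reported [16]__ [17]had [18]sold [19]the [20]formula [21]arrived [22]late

8

The gap at 16 is the subject of "sold", inside a relative clause.
The relative pronoun is "who" (word 9); it is bound by the head noun immediately before it.
Its filler is the head noun "senator", at word 8.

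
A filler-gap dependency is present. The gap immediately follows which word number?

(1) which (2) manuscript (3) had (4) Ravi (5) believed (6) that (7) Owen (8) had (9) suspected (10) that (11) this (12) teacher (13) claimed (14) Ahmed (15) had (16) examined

The displaced element is "which manuscript" (word 2).
It is linked across 3 clause boundaries (that → that → Ø).
It functions as the direct object of "examined", so the gap sits immediately after word 16 ("examined").
Base order: Ravi had believed that Owen had suspected that this teacher claimed Ahmed had examined which manuscript.

16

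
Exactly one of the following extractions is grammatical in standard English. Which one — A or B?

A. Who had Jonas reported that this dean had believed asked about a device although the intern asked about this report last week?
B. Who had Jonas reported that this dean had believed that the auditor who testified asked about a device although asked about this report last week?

In B, the wh-phrase is extracted from inside an adjunct island (introduced by "although"), which blocks movement.
In A, the extraction path crosses only that-complement boundaries, which are transparent.
So A is grammatical.

A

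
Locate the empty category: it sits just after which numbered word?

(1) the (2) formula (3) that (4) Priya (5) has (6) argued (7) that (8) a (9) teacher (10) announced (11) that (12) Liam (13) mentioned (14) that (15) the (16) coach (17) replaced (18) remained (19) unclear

The displaced element is "the formula" (word 2).
It is linked across 3 clause boundaries (that → that → that).
It functions as the direct object of "replaced", so the gap sits immediately after word 17 ("replaced").
Base order: Priya has argued that a teacher announced that Liam mentioned that the coach replaced the formula.

17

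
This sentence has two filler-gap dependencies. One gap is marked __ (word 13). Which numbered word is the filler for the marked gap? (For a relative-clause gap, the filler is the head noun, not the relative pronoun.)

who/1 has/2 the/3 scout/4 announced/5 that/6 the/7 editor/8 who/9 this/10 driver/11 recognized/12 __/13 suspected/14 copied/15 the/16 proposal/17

8

The marked gap is inside the relative clause, the direct object of "recognized".
Its filler is the head noun "editor" (via "who"), at word 8.
(The other dependency links word 1 to a gap after word 14.)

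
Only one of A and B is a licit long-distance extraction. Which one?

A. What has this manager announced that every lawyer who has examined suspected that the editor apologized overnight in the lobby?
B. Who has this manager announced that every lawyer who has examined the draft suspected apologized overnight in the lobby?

In A, the wh-phrase is extracted from inside a complex-NP island (relative clause) (introduced by "who"), which blocks movement.
In B, the extraction path crosses only that-complement boundaries, which are transparent.
So B is grammatical.

B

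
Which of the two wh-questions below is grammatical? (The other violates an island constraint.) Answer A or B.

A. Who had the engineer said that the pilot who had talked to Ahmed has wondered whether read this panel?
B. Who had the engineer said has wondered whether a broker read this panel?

In A, the wh-phrase is extracted from inside a wh-island (introduced by "whether"), which blocks movement.
In B, the extraction path crosses only that-complement boundaries, which are transparent.
So B is grammatical.

B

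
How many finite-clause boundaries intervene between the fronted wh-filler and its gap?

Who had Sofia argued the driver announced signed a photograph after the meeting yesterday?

2

"who" is extracted from the subject of "signed".
Boundaries crossed, outermost first: [Ø], [Ø] — 2 in total.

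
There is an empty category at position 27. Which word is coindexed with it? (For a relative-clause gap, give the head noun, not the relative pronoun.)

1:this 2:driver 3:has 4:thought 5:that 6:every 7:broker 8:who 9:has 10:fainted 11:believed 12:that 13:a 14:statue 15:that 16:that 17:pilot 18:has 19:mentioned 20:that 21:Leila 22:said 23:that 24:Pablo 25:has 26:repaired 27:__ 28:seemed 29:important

14

The gap at 27 is the object of "repaired", inside a relative clause.
The relative pronoun is "that" (word 15); it is bound by the head noun immediately before it.
Its filler is the head noun "statue", at word 14.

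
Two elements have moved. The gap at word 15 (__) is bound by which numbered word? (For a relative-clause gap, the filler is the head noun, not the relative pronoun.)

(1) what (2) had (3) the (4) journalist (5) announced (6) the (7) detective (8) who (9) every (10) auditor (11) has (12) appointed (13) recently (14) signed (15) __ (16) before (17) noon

1

The marked gap is the direct object of "signed".
Its filler is the fronted wh-phrase "what", at word 1.
(The other dependency links word 7 to a gap after word 12.)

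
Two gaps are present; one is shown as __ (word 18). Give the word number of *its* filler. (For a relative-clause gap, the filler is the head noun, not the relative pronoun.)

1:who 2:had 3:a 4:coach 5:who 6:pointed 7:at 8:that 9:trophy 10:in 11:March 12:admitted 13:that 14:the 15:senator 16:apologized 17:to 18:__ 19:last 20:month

The marked gap is the object of the preposition "to" of "apologized".
Its filler is the fronted wh-phrase "who", at word 1.
(The other dependency links word 4 to a gap after word 5.)

1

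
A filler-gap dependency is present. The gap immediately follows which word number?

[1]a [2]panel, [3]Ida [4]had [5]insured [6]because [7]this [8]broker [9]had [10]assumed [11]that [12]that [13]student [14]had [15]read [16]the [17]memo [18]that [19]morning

5

The displaced element is "a panel" (word 2).
It functions as the direct object of "insured", so the gap sits immediately after word 5 ("insured").
Base order: Ida had insured a panel because this broker had assumed that that student had read the memo that morning.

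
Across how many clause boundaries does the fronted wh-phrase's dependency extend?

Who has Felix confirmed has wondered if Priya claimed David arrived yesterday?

1

"who" is extracted from the subject of "wondered".
Boundaries crossed, outermost first: [Ø] — 1 in total.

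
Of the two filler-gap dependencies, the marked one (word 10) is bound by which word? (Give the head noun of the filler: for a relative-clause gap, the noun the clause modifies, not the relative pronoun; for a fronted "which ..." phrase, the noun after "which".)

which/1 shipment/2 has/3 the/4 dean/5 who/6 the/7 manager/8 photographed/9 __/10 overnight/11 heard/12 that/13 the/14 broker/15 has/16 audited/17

The marked gap is inside the relative clause, the direct object of "photographed".
Its filler is the head noun "dean" (via "who"), at word 5.
(The other dependency links word 2 to a gap after word 17.)

5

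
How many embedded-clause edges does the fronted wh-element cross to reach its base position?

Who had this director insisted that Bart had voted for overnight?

1

"who" is extracted from the PP object of "voted".
Boundaries crossed, outermost first: [that] — 1 in total.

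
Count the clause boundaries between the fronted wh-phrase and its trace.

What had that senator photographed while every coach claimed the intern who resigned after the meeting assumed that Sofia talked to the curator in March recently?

0

"what" originates inside the matrix clause — no clause boundary is crossed.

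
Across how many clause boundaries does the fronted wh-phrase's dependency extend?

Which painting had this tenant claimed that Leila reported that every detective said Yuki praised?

"which painting" is extracted from the object of "praised".
Boundaries crossed, outermost first: [that], [that], [Ø] — 3 in total.

3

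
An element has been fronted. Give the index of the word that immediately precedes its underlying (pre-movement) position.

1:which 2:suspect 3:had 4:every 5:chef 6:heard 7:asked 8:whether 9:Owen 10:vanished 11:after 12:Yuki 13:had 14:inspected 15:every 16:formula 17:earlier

The displaced element is "which suspect" (word 2).
It is linked across 1 clause boundary (Ø).
It functions as the subject of "asked", so the gap sits immediately after word 6 ("heard").
Base order: Every chef had heard which suspect asked whether Owen vanished after Yuki had inspected every formula earlier.

6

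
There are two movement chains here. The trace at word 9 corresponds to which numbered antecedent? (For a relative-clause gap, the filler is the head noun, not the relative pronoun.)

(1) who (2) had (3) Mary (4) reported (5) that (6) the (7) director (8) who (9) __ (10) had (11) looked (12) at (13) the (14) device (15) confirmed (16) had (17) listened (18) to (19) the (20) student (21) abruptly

The marked gap is inside the relative clause, the subject of "looked".
Its filler is the head noun "director" (via "who"), at word 7.
(The other dependency links word 1 to a gap after word 15.)

7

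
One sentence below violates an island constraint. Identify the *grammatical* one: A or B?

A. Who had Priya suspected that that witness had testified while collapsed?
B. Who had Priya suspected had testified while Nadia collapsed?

B

In A, the wh-phrase is extracted from inside an adjunct island (introduced by "while"), which blocks movement.
In B, the extraction path crosses only that-complement boundaries, which are transparent.
So B is grammatical.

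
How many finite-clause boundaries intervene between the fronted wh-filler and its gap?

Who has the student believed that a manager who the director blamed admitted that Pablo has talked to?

2

"who" is extracted from the PP object of "talked".
Boundaries crossed, outermost first: [that], [that] — 2 in total.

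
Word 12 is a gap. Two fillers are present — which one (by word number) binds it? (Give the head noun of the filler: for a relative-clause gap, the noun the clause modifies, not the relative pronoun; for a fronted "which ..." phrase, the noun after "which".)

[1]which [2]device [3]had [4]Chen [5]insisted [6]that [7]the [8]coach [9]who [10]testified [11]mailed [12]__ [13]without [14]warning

2

The marked gap is the direct object of "mailed".
Its filler is the fronted wh-phrase "which device", at word 2.
(The other dependency links word 8 to a gap after word 9.)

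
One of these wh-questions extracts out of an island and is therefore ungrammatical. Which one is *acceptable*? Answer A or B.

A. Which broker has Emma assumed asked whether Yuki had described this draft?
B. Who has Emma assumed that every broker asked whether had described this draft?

In B, the wh-phrase is extracted from inside a wh-island (introduced by "whether"), which blocks movement.
In A, the extraction path crosses only that-complement boundaries, which are transparent.
So A is grammatical.

A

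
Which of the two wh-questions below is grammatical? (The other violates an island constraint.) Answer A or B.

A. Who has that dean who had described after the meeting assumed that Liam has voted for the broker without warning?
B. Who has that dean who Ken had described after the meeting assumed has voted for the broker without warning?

In A, the wh-phrase is extracted from inside a complex-NP island (relative clause) (introduced by "who"), which blocks movement.
In B, the extraction path crosses only that-complement boundaries, which are transparent.
So B is grammatical.

B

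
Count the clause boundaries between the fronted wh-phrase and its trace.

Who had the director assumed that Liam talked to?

1

"who" is extracted from the PP object of "talked".
Boundaries crossed, outermost first: [that] — 1 in total.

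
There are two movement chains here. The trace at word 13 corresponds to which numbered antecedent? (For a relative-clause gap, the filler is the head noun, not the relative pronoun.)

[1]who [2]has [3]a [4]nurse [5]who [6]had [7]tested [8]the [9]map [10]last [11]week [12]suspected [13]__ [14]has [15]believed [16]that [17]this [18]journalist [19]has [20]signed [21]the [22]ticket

1

The marked gap is the subject of "believed".
Its filler is the fronted wh-phrase "who", at word 1.
(The other dependency links word 4 to a gap after word 5.)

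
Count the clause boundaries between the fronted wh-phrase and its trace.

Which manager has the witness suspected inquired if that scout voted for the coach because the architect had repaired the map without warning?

"which manager" is extracted from the subject of "inquired".
Boundaries crossed, outermost first: [Ø] — 1 in total.

1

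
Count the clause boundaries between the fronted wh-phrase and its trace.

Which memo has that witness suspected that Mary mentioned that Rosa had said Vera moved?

"which memo" is extracted from the object of "moved".
Boundaries crossed, outermost first: [that], [that], [Ø] — 3 in total.

3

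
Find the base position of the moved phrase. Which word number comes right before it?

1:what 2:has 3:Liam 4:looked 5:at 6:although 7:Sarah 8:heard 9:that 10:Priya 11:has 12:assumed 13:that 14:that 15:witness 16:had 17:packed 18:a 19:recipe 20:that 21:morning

The displaced element is "what" (word 1).
It functions as the object of the preposition "at" of "looked", so the gap sits immediately after word 5 ("at").
Base order: Liam has looked at what although Sarah heard that Priya has assumed that that witness had packed a recipe that morning.

5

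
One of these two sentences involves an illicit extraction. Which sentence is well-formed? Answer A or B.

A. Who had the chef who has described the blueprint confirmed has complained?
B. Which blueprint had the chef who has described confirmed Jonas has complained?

A

In B, the wh-phrase is extracted from inside a complex-NP island (relative clause) (introduced by "who"), which blocks movement.
In A, the extraction path crosses only that-complement boundaries, which are transparent.
So A is grammatical.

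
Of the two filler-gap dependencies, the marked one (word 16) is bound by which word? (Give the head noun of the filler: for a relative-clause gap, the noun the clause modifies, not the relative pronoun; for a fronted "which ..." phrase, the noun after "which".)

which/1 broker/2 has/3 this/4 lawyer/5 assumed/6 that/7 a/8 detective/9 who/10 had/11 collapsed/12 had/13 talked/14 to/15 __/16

2

The marked gap is the object of the preposition "to" of "talked".
Its filler is the fronted wh-phrase "which broker", at word 2.
(The other dependency links word 9 to a gap after word 10.)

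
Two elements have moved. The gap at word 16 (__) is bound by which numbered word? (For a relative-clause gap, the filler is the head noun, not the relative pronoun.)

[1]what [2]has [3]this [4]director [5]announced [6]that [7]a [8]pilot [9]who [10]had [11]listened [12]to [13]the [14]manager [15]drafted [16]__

The marked gap is the direct object of "drafted".
Its filler is the fronted wh-phrase "what", at word 1.
(The other dependency links word 8 to a gap after word 9.)

1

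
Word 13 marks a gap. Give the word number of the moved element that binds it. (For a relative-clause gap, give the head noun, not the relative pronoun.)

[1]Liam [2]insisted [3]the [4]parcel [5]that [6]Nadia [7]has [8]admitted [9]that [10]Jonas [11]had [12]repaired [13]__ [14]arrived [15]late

The gap at 13 is the object of "repaired", inside a relative clause.
The relative pronoun is "that" (word 5); it is bound by the head noun immediately before it.
Its filler is the head noun "parcel", at word 4.

4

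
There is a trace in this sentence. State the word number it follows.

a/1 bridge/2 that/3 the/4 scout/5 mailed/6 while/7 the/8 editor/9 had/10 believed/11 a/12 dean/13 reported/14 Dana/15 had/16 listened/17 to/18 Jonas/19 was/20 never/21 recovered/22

The displaced element is "a bridge" (word 2).
It functions as the direct object of "mailed", so the gap sits immediately after word 6 ("mailed").
Base order: The scout mailed a bridge while the editor had believed a dean reported Dana had listened to Jonas.

6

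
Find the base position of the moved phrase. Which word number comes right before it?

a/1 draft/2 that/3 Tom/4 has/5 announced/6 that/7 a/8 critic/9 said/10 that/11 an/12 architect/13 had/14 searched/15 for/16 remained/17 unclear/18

The displaced element is "a draft" (word 2).
It is linked across 2 clause boundaries (that → that).
It functions as the object of the preposition "for" of "searched", so the gap sits immediately after word 16 ("for").
Base order: Tom has announced that a critic said that an architect had searched for a draft.

16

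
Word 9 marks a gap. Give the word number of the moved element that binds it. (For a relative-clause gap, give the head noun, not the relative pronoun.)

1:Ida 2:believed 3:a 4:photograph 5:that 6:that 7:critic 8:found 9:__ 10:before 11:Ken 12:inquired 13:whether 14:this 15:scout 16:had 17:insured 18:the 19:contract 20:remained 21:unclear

The gap at 9 is the object of "found", inside a relative clause.
The relative pronoun is "that" (word 5); it is bound by the head noun immediately before it.
Its filler is the head noun "photograph", at word 4.

4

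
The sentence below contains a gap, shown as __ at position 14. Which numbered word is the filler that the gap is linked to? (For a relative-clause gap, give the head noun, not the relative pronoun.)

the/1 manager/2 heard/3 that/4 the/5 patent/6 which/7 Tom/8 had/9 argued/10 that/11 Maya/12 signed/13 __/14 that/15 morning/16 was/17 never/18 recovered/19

The gap at 14 is the object of "signed", inside a relative clause.
The relative pronoun is "which" (word 7); it is bound by the head noun immediately before it.
Its filler is the head noun "patent", at word 6.

6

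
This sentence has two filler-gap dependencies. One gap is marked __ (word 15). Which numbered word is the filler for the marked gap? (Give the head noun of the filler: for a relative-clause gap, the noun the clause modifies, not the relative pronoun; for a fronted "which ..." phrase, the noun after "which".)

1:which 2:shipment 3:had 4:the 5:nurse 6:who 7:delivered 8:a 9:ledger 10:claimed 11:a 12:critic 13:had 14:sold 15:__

2

The marked gap is the direct object of "sold".
Its filler is the fronted wh-phrase "which shipment", at word 2.
(The other dependency links word 5 to a gap after word 6.)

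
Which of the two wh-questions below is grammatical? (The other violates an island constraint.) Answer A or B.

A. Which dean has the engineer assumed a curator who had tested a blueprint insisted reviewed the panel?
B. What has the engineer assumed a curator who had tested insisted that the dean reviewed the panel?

A

In B, the wh-phrase is extracted from inside a complex-NP island (relative clause) (introduced by "who"), which blocks movement.
In A, the extraction path crosses only that-complement boundaries, which are transparent.
So A is grammatical.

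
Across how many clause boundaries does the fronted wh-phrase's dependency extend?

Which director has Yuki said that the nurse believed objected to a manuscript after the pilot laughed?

"which director" is extracted from the subject of "objected".
Boundaries crossed, outermost first: [that], [Ø] — 2 in total.

2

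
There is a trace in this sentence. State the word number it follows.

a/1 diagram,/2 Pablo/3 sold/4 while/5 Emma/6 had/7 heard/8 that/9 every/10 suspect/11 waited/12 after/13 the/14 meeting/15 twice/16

The displaced element is "a diagram" (word 2).
It functions as the direct object of "sold", so the gap sits immediately after word 4 ("sold").
Base order: Pablo sold a diagram while Emma had heard that every suspect waited after the meeting twice.

4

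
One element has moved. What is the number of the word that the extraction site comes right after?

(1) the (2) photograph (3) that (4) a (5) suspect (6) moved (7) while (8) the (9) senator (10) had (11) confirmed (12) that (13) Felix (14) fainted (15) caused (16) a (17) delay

6

The displaced element is "the photograph" (word 2).
It functions as the direct object of "moved", so the gap sits immediately after word 6 ("moved").
Base order: A suspect moved the photograph while the senator had confirmed that Felix fainted.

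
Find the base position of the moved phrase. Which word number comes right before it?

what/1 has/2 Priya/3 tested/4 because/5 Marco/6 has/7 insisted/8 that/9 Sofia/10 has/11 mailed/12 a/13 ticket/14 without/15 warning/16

4

The displaced element is "what" (word 1).
It functions as the direct object of "tested", so the gap sits immediately after word 4 ("tested").
Base order: Priya has tested what because Marco has insisted that Sofia has mailed a ticket without warning.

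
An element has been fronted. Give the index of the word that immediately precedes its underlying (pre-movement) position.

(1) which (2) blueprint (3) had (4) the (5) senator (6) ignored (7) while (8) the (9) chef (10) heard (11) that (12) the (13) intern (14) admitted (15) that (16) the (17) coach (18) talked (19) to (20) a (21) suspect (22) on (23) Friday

6

The displaced element is "which blueprint" (word 2).
It functions as the direct object of "ignored", so the gap sits immediately after word 6 ("ignored").
Base order: The senator had ignored which blueprint while the chef heard that the intern admitted that the coach talked to a suspect on Friday.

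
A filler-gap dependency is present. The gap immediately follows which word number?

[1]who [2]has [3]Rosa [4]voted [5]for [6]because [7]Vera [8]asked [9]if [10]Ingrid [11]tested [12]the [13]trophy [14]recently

The displaced element is "who" (word 1).
It functions as the object of the preposition "for" of "voted", so the gap sits immediately after word 5 ("for").
Base order: Rosa has voted for who because Vera asked if Ingrid tested the trophy recently.

5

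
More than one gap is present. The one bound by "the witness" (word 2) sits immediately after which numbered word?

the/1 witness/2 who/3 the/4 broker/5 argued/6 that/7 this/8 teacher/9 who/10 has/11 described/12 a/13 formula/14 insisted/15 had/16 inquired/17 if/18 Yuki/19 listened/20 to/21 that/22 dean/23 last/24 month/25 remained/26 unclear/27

15

The displaced element is "the witness" (word 2).
It is linked across 2 clause boundaries (that → Ø).
It functions as the subject of "inquired", so the gap sits immediately after word 15 ("insisted").
Base order: The broker argued that this teacher who has described a formula insisted that the witness had inquired if Yuki listened to that dean last month.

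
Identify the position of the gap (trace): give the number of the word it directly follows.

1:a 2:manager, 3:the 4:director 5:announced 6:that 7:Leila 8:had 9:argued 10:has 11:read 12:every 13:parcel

9

The displaced element is "a manager" (word 2).
It is linked across 2 clause boundaries (that → Ø).
It functions as the subject of "read", so the gap sits immediately after word 9 ("argued").
Base order: The director announced that Leila had argued that a manager has read every parcel.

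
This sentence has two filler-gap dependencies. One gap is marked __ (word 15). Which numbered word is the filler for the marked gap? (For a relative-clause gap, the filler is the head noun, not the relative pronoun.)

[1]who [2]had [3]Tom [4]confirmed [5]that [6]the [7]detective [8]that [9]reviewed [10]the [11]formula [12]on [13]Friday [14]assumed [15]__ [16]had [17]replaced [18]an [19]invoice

The marked gap is the subject of "replaced".
Its filler is the fronted wh-phrase "who", at word 1.
(The other dependency links word 7 to a gap after word 8.)

1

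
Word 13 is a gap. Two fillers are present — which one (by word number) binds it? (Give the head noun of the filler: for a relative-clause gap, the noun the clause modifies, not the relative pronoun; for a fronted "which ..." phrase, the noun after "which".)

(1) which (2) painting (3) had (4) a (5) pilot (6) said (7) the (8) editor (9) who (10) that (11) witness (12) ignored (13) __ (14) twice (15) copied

8

The marked gap is inside the relative clause, the direct object of "ignored".
Its filler is the head noun "editor" (via "who"), at word 8.
(The other dependency links word 2 to a gap after word 15.)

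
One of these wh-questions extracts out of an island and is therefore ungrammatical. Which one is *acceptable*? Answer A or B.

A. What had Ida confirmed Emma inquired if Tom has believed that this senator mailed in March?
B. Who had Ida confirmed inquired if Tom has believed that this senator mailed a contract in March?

B

In A, the wh-phrase is extracted from inside a wh-island (introduced by "if"), which blocks movement.
In B, the extraction path crosses only that-complement boundaries, which are transparent.
So B is grammatical.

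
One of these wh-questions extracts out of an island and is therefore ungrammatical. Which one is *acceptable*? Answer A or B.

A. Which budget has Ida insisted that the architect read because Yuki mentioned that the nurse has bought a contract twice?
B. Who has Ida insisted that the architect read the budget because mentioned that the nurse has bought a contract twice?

A

In B, the wh-phrase is extracted from inside an adjunct island (introduced by "because"), which blocks movement.
In A, the extraction path crosses only that-complement boundaries, which are transparent.
So A is grammatical.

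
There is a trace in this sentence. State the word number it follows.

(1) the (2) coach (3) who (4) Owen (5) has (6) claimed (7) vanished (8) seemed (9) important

6

The displaced element is "the coach" (word 2).
It is linked across 1 clause boundary (Ø).
It functions as the subject of "vanished", so the gap sits immediately after word 6 ("claimed").
Base order: Owen has claimed that the coach vanished.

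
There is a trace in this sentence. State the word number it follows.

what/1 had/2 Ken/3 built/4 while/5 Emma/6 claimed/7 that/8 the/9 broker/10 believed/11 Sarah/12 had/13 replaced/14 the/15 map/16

The displaced element is "what" (word 1).
It functions as the direct object of "built", so the gap sits immediately after word 4 ("built").
Base order: Ken had built what while Emma claimed that the broker believed Sarah had replaced the map.

4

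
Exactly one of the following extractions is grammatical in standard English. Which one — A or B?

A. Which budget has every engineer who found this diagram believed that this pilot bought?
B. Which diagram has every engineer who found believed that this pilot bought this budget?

In B, the wh-phrase is extracted from inside a complex-NP island (relative clause) (introduced by "who"), which blocks movement.
In A, the extraction path crosses only that-complement boundaries, which are transparent.
So A is grammatical.

A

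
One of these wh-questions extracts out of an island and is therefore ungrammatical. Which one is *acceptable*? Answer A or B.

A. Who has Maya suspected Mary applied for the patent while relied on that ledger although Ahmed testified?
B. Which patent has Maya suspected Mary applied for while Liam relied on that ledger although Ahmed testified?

B

In A, the wh-phrase is extracted from inside an adjunct island (introduced by "while"), which blocks movement.
In B, the extraction path crosses only that-complement boundaries, which are transparent.
So B is grammatical.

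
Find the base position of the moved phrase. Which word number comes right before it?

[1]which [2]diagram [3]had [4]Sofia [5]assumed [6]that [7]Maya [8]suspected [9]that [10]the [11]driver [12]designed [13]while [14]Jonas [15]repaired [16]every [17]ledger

The displaced element is "which diagram" (word 2).
It is linked across 2 clause boundaries (that → that).
It functions as the direct object of "designed", so the gap sits immediately after word 12 ("designed").
Base order: Sofia had assumed that Maya suspected that the driver designed which diagram while Jonas repaired every ledger.

12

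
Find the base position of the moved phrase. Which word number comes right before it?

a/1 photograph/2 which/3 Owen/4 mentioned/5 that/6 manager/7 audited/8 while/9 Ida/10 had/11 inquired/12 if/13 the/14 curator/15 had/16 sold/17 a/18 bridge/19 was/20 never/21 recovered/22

8

The displaced element is "a photograph" (word 2).
It is linked across 1 clause boundary (Ø).
It functions as the direct object of "audited", so the gap sits immediately after word 8 ("audited").
Base order: Owen mentioned that manager audited a photograph while Ida had inquired if the curator had sold a bridge.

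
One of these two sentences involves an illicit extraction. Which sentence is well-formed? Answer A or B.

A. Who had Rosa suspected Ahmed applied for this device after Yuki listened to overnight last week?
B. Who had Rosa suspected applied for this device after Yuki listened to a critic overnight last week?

In A, the wh-phrase is extracted from inside an adjunct island (introduced by "after"), which blocks movement.
In B, the extraction path crosses only that-complement boundaries, which are transparent.
So B is grammatical.

B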